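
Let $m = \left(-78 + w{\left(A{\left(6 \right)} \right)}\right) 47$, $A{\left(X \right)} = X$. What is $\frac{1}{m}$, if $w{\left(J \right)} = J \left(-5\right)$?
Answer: $- \frac{1}{5076} \approx -0.00019701$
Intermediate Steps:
$w{\left(J \right)} = - 5 J$
$m = -5076$ ($m = \left(-78 - 30\right) 47 = \left(-108\right) 47 = -5076$)
$\frac{1}{m} = \frac{1}{-5076} = - \frac{1}{5076}$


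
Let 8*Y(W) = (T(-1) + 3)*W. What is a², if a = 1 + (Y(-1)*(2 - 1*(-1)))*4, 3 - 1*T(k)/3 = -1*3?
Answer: 3721/4 ≈ 930.25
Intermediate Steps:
T(k) = 18 (T(k) = 9 - (-3)*3 = 9 - 3*(-3) = 9 + 9 = 18)
Y(W) = 21*W/8 (Y(W) = ((18 + 3)*W)/8 = (21*W)/8 = 21*W/8)
a = -61/2 (a = 1 + (((21/8)*(-1))*(2 - 1*(-1)))*4 = 1 - 21*(2 + 1)/8*4 = 1 - 21/8*3*4 = 1 - 63/8*4 = 1 - 63/2 = -61/2 ≈ -30.500)
a² = (-61/2)² = 3721/4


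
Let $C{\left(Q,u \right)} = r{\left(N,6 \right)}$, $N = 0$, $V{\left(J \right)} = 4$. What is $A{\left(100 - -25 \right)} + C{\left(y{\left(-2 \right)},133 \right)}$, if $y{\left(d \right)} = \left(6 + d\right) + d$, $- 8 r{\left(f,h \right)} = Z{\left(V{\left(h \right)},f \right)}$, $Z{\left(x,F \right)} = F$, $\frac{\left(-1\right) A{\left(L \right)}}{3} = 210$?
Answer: $-630$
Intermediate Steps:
$A{\left(L \right)} = -630$ ($A{\left(L \right)} = \left(-3\right) 210 = -630$)
$r{\left(f,h \right)} = - \frac{f}{8}$
$y{\left(d \right)} = 6 + 2 d$
$C{\left(Q,u \right)} = 0$ ($C{\left(Q,u \right)} = \left(- \frac{1}{8}\right) 0 = 0$)
$A{\left(100 - -25 \right)} + C{\left(y{\left(-2 \right)},133 \right)} = -630 + 0 = -630$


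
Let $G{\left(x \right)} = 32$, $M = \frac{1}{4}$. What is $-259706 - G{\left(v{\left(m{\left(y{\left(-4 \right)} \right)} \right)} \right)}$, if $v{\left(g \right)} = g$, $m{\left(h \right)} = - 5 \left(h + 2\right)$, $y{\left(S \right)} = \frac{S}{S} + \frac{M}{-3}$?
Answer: $-259738$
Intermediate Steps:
$M = \frac{1}{4} \approx 0.25$
$y{\left(S \right)} = \frac{11}{12}$ ($y{\left(S \right)} = \frac{S}{S} + \frac{1}{4 \left(-3\right)} = 1 + \frac{1}{4} \left(- \frac{1}{3}\right) = 1 - \frac{1}{12} = \frac{11}{12}$)
$m{\left(h \right)} = -10 - 5 h$ ($m{\left(h \right)} = - 5 \left(2 + h\right) = -10 - 5 h$)
$-259706 - G{\left(v{\left(m{\left(y{\left(-4 \right)} \right)} \right)} \right)} = -259706 - 32 = -259738$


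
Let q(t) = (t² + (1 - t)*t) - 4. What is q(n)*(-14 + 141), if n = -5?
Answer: -1143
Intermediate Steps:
q(t) = -4 + t² + t*(1 - t) (q(t) = (t² + t*(1 - t)) - 4 = -4 + t² + t*(1 - t))
q(n)*(-14 + 141) = (-4 - 5)*(-14 + 141) = -9*127 = -1143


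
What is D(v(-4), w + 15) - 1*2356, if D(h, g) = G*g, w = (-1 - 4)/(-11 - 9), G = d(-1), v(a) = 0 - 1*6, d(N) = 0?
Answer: -2356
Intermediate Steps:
v(a) = -6 (v(a) = 0 - 6 = -6)
G = 0
w = ¼ (w = -5/(-20) = -5*(-1/20) = ¼ ≈ 0.25000)
D(h, g) = 0 (D(h, g) = 0*g = 0)
D(v(-4), w + 15) - 1*2356 = 0 - 1*2356 = 0 - 2356 = -2356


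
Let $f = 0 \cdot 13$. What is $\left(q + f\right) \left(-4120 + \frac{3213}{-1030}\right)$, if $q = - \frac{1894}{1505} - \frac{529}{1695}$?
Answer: $\frac{680590004567}{105100170} \approx 6475.6$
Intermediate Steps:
$f = 0$
$q = - \frac{160259}{102039}$ ($q = \left(-1894\right) \frac{1}{1505} - \frac{529}{1695} = - \frac{1894}{1505} - \frac{529}{1695} = - \frac{160259}{102039} \approx -1.5706$)
$\left(q + f\right) \left(-4120 + \frac{3213}{-1030}\right) = \left(- \frac{160259}{102039} + 0\right) \left(-4120 + \frac{3213}{-1030}\right) = - \frac{160259 \left(-4120 + 3213 \left(- \frac{1}{1030}\right)\right)}{102039} = - \frac{160259 \left(-4120 - \frac{3213}{1030}\right)}{102039} = \left(- \frac{160259}{102039}\right) \left(- \frac{4246813}{1030}\right) = \frac{680590004567}{105100170}$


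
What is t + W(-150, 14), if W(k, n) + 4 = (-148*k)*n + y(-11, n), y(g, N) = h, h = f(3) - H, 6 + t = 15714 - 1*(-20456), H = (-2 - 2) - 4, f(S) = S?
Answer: 346971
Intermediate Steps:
H = -8 (H = -4 - 4 = -8)
t = 36164 (t = -6 + (15714 - 1*(-20456)) = -6 + (15714 + 20456) = -6 + 36170 = 36164)
h = 11 (h = 3 - 1*(-8) = 3 + 8 = 11)
y(g, N) = 11
W(k, n) = 7 - 148*k*n (W(k, n) = -4 + ((-148*k)*n + 11) = -4 + (-148*k*n + 11) = -4 + (11 - 148*k*n) = 7 - 148*k*n)
t + W(-150, 14) = 36164 + (7 - 148*(-150)*14) = 36164 + (7 + 310800) = 36164 + 310807 = 346971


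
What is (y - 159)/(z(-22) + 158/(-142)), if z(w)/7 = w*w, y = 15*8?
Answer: -2769/240469 ≈ -0.011515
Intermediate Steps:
y = 120
z(w) = 7*w² (z(w) = 7*(w*w) = 7*w²)
(y - 159)/(z(-22) + 158/(-142)) = (120 - 159)/(7*(-22)² + 158/(-142)) = -39/(7*484 + 158*(-1/142)) = -39/(3388 - 79/71) = -39/240469/71 = -39*71/240469 = -2769/240469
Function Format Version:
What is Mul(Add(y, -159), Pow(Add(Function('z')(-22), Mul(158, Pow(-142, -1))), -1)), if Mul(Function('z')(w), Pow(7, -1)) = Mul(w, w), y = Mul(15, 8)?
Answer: Rational(-2769, 240469) ≈ -0.011515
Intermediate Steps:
y = 120
Function('z')(w) = Mul(7, Pow(w, 2)) (Function('z')(w) = Mul(7, Mul(w, w)) = Mul(7, Pow(w, 2)))
Mul(Add(y, -159), Pow(Add(Function('z')(-22), Mul(158, Pow(-142, -1))), -1)) = Mul(Add(120, -159), Pow(Add(Mul(7, Pow(-22, 2)), Mul(158, Pow(-142, -1))), -1)) = Mul(-39, Pow(Add(Mul(7, 484), Mul(158, Rational(-1, 142))), -1)) = Mul(-39, Pow(Add(3388, Rational(-79, 71)), -1)) = Mul(-39, Pow(Rational(240469, 71), -1)) = Mul(-39, Rational(71, 240469)) = Rational(-2769, 240469)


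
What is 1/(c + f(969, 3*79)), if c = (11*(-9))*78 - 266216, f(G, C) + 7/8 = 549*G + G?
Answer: 8/2072089 ≈ 3.8608e-6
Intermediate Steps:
f(G, C) = -7/8 + 550*G (f(G, C) = -7/8 + (549*G + G) = -7/8 + 550*G)
c = -273938 (c = -99*78 - 266216 = -7722 - 266216 = -273938)
1/(c + f(969, 3*79)) = 1/(-273938 + (-7/8 + 550*969)) = 1/(-273938 + (-7/8 + 532950)) = 1/(-273938 + 4263593/8) = 1/(2072089/8) = 8/2072089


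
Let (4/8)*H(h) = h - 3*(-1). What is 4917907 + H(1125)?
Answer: 4920163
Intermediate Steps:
H(h) = 6 + 2*h (H(h) = 2*(h - 3*(-1)) = 2*(h + 3) = 2*(3 + h) = 6 + 2*h)
4917907 + H(1125) = 4917907 + (6 + 2*1125) = 4917907 + (6 + 2250) = 4917907 + 2256 = 4920163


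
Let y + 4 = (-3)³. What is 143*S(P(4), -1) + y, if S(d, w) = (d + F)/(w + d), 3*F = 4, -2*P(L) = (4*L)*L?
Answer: 917/9 ≈ 101.89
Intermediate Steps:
P(L) = -2*L² (P(L) = -4*L*L/2 = -2*L²)
F = 4/3 (F = (⅓)*4 = 4/3 ≈ 1.3333)
S(d, w) = (4/3 + d)/(d + w) (S(d, w) = (d + 4/3)/(w + d) = (4/3 + d)/(d + w))
y = -31 (y = -4 + (-3)³ = -4 - 27 = -31)
143*S(P(4), -1) + y = 143*((4/3 - 2*4²)/(-2*4² - 1)) - 31 = 143*((4/3 - 2*16)/(-2*16 - 1)) - 31 = 143*((4/3 - 32)/(-32 - 1)) - 31 = 143*(-92/3/(-33)) - 31 = 143*(-1/33*(-92/3)) - 31 = 143*(92/99) - 31 = 1196/9 - 31 = 917/9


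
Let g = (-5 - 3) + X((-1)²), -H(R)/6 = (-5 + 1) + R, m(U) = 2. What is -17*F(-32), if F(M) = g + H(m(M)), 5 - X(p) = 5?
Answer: -68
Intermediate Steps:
X(p) = 0 (X(p) = 5 - 1*5 = 5 - 5 = 0)
H(R) = 24 - 6*R (H(R) = -6*((-5 + 1) + R) = -6*(-4 + R) = 24 - 6*R)
g = -8 (g = (-5 - 3) + 0 = -8 + 0 = -8)
F(M) = 4 (F(M) = -8 + (24 - 6*2) = -8 + (24 - 12) = -8 + 12 = 4)
-17*F(-32) = -17*4 = -68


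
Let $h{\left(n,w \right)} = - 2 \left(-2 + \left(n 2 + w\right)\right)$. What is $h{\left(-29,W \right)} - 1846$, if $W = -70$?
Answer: $-1586$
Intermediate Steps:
$h{\left(n,w \right)} = 4 - 4 n - 2 w$ ($h{\left(n,w \right)} = - 2 \left(-2 + \left(2 n + w\right)\right) = - 2 \left(-2 + \left(w + 2 n\right)\right) = - 2 \left(-2 + w + 2 n\right) = 4 - 4 n - 2 w$)
$h{\left(-29,W \right)} - 1846 = \left(4 - -116 - -140\right) - 1846 = \left(4 + 116 + 140\right) - 1846 = 260 - 1846 = -1586$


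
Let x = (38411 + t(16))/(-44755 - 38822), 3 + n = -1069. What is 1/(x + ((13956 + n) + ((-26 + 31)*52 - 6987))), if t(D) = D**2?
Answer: 27859/171514974 ≈ 0.00016243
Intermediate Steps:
n = -1072 (n = -3 - 1069 = -1072)
x = -12889/27859 (x = (38411 + 16**2)/(-44755 - 38822) = (38411 + 256)/(-83577) = 38667*(-1/83577) = -12889/27859 ≈ -0.46265)
1/(x + ((13956 + n) + ((-26 + 31)*52 - 6987))) = 1/(-12889/27859 + ((13956 - 1072) + ((-26 + 31)*52 - 6987))) = 1/(-12889/27859 + (12884 + (5*52 - 6987))) = 1/(-12889/27859 + (12884 + (260 - 6987))) = 1/(-12889/27859 + (12884 - 6727)) = 1/(-12889/27859 + 6157) = 1/(171514974/27859) = 27859/171514974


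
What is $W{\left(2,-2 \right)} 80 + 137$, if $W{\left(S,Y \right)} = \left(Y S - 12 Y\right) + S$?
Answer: $1897$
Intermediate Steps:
$W{\left(S,Y \right)} = S - 12 Y + S Y$ ($W{\left(S,Y \right)} = \left(S Y - 12 Y\right) + S = \left(- 12 Y + S Y\right) + S = S - 12 Y + S Y$)
$W{\left(2,-2 \right)} 80 + 137 = \left(2 - -24 + 2 \left(-2\right)\right) 80 + 137 = \left(2 + 24 - 4\right) 80 + 137 = 22 \cdot 80 + 137 = 1760 + 137 = 1897$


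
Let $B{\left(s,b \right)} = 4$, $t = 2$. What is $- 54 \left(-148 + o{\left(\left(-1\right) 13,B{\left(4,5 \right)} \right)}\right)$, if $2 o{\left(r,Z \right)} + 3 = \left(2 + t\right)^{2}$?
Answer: $7641$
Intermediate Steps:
$o{\left(r,Z \right)} = \frac{13}{2}$ ($o{\left(r,Z \right)} = - \frac{3}{2} + \frac{\left(2 + 2\right)^{2}}{2} = - \frac{3}{2} + \frac{4^{2}}{2} = - \frac{3}{2} + \frac{1}{2} \cdot 16 = - \frac{3}{2} + 8 = \frac{13}{2}$)
$- 54 \left(-148 + o{\left(\left(-1\right) 13,B{\left(4,5 \right)} \right)}\right) = - 54 \left(-148 + \frac{13}{2}\right) = \left(-54\right) \left(- \frac{283}{2}\right) = 7641$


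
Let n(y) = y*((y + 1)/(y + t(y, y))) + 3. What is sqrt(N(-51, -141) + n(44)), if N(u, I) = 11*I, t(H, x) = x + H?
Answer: I*sqrt(1533) ≈ 39.154*I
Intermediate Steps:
t(H, x) = H + x
n(y) = 10/3 + y/3 (n(y) = y*((y + 1)/(y + (y + y))) + 3 = y*((1 + y)/(y + 2*y)) + 3 = y*((1 + y)/((3*y))) + 3 = y*((1 + y)*(1/(3*y))) + 3 = y*((1 + y)/(3*y)) + 3 = (1/3 + y/3) + 3 = 10/3 + y/3)
sqrt(N(-51, -141) + n(44)) = sqrt(11*(-141) + (10/3 + (1/3)*44)) = sqrt(-1551 + (10/3 + 44/3)) = sqrt(-1551 + 18) = sqrt(-1533) = I*sqrt(1533)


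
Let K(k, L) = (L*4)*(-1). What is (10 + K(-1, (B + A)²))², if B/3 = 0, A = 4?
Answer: 2916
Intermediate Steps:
B = 0 (B = 3*0 = 0)
K(k, L) = -4*L (K(k, L) = (4*L)*(-1) = -4*L)
(10 + K(-1, (B + A)²))² = (10 - 4*(0 + 4)²)² = (10 - 4*4²)² = (10 - 4*16)² = (10 - 64)² = (-54)² = 2916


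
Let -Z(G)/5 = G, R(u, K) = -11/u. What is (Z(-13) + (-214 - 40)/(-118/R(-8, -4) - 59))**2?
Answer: 11307982921/2537649 ≈ 4456.1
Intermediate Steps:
Z(G) = -5*G
(Z(-13) + (-214 - 40)/(-118/R(-8, -4) - 59))**2 = (-5*(-13) + (-214 - 40)/(-118/((-11/(-8))) - 59))**2 = (65 - 254/(-118/((-11*(-1/8))) - 59))**2 = (65 - 254/(-118/11/8 - 59))**2 = (65 - 254/(-118*8/11 - 59))**2 = (65 - 254/(-944/11 - 59))**2 = (65 - 254/(-1593/11))**2 = (65 - 254*(-11/1593))**2 = (65 + 2794/1593)**2 = (106339/1593)**2 = 11307982921/2537649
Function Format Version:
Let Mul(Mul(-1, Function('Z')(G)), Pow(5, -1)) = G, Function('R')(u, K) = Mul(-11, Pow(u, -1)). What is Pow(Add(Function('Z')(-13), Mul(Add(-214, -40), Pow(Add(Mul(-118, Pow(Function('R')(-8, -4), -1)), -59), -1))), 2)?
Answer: Rational(11307982921, 2537649) ≈ 4456.1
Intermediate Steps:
Function('Z')(G) = Mul(-5, G)
Pow(Add(Function('Z')(-13), Mul(Add(-214, -40), Pow(Add(Mul(-118, Pow(Function('R')(-8, -4), -1)), -59), -1))), 2) = Pow(Add(Mul(-5, -13), Mul(Add(-214, -40), Pow(Add(Mul(-118, Pow(Mul(-11, Pow(-8, -1)), -1)), -59), -1))), 2) = Pow(Add(65, Mul(-254, Pow(Add(Mul(-118, Pow(Mul(-11, Rational(-1, 8)), -1)), -59), -1))), 2) = Pow(Add(65, Mul(-254, Pow(Add(Mul(-118, Pow(Rational(11, 8), -1)), -59), -1))), 2) = Pow(Add(65, Mul(-254, Pow(Add(Mul(-118, Rational(8, 11)), -59), -1))), 2) = Pow(Add(65, Mul(-254, Pow(Add(Rational(-944, 11), -59), -1))), 2) = Pow(Add(65, Mul(-254, Pow(Rational(-1593, 11), -1))), 2) = Pow(Add(65, Mul(-254, Rational(-11, 1593))), 2) = Pow(Add(65, Rational(2794, 1593)), 2) = Pow(Rational(106339, 1593), 2) = Rational(11307982921, 2537649)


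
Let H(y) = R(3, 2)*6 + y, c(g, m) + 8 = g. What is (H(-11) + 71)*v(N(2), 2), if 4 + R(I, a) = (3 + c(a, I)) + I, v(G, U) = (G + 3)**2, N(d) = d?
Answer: 900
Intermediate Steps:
c(g, m) = -8 + g
v(G, U) = (3 + G)**2
R(I, a) = -9 + I + a (R(I, a) = -4 + ((3 + (-8 + a)) + I) = -4 + ((-5 + a) + I) = -4 + (-5 + I + a) = -9 + I + a)
H(y) = -24 + y (H(y) = (-9 + 3 + 2)*6 + y = -4*6 + y = -24 + y)
(H(-11) + 71)*v(N(2), 2) = ((-24 - 11) + 71)*(3 + 2)**2 = (-35 + 71)*5**2 = 36*25 = 900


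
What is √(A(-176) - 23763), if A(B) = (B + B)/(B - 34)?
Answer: I*√261968595/105 ≈ 154.15*I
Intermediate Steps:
A(B) = 2*B/(-34 + B) (A(B) = (2*B)/(-34 + B) = 2*B/(-34 + B))
√(A(-176) - 23763) = √(2*(-176)/(-34 - 176) - 23763) = √(2*(-176)/(-210) - 23763) = √(2*(-176)*(-1/210) - 23763) = √(176/105 - 23763) = √(-2494939/105) = I*√261968595/105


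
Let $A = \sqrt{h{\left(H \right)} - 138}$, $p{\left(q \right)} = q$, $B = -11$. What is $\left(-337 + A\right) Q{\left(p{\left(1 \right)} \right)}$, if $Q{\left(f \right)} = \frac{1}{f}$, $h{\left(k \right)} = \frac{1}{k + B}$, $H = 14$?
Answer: $-337 + \frac{i \sqrt{1239}}{3} \approx -337.0 + 11.733 i$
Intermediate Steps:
$h{\left(k \right)} = \frac{1}{-11 + k}$ ($h{\left(k \right)} = \frac{1}{k - 11} = \frac{1}{-11 + k}$)
$A = \frac{i \sqrt{1239}}{3}$ ($A = \sqrt{\frac{1}{-11 + 14} - 138} = \sqrt{\frac{1}{3} - 138} = \sqrt{- \frac{413}{3}} = \frac{i \sqrt{1239}}{3} \approx 11.733 i$)
$\left(-337 + A\right) Q{\left(p{\left(1 \right)} \right)} = \frac{-337 + \frac{i \sqrt{1239}}{3}}{1} = \left(-337 + \frac{i \sqrt{1239}}{3}\right) 1 = -337 + \frac{i \sqrt{1239}}{3}$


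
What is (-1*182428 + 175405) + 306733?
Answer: 299710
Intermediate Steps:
(-1*182428 + 175405) + 306733 = (-182428 + 175405) + 306733 = -7023 + 306733 = 299710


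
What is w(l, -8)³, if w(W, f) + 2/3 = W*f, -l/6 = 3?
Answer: 79507000/27 ≈ 2.9447e+6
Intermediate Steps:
l = -18 (l = -6*3 = -18)
w(W, f) = -⅔ + W*f
w(l, -8)³ = (-⅔ - 18*(-8))³ = (-⅔ + 144)³ = (430/3)³ = 79507000/27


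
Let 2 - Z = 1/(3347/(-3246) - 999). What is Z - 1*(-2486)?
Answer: 8076302534/3246101 ≈ 2488.0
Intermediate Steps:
Z = 6495448/3246101 (Z = 2 - 1/(3347/(-3246) - 999) = 2 - 1/(3347*(-1/3246) - 999) = 2 - 1/(-3347/3246 - 999) = 2 - 1/(-3246101/3246) = 2 - 1*(-3246/3246101) = 2 + 3246/3246101 = 6495448/3246101 ≈ 2.0010)
Z - 1*(-2486) = 6495448/3246101 - 1*(-2486) = 6495448/3246101 + 2486 = 8076302534/3246101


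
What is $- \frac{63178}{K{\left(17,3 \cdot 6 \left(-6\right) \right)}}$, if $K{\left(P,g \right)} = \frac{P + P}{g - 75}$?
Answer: $\frac{5780787}{17} \approx 3.4005 \cdot 10^{5}$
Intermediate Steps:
$K{\left(P,g \right)} = \frac{2 P}{-75 + g}$
$- \frac{63178}{K{\left(17,3 \cdot 6 \left(-6\right) \right)}} = - \frac{63178}{2 \cdot 17 \frac{1}{-75 + 3 \cdot 6 \left(-6\right)}} = - \frac{63178}{2 \cdot 17 \frac{1}{-75 + 18 \left(-6\right)}} = - \frac{63178}{2 \cdot 17 \frac{1}{-75 - 108}} = - \frac{63178}{2 \cdot 17 \frac{1}{-183}} = - \frac{63178}{2 \cdot 17 \left(- \frac{1}{183}\right)} = - \frac{63178}{- \frac{34}{183}} = \left(-63178\right) \left(- \frac{183}{34}\right) = \frac{5780787}{17}$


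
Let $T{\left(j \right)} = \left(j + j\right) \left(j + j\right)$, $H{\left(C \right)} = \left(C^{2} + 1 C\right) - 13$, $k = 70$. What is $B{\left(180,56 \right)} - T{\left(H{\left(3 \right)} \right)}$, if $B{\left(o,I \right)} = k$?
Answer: $66$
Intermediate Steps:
$H{\left(C \right)} = -13 + C + C^{2}$ ($H{\left(C \right)} = \left(C^{2} + C\right) - 13 = \left(C + C^{2}\right) - 13 = -13 + C + C^{2}$)
$B{\left(o,I \right)} = 70$
$T{\left(j \right)} = 4 j^{2}$ ($T{\left(j \right)} = 2 j 2 j = 4 j^{2}$)
$B{\left(180,56 \right)} - T{\left(H{\left(3 \right)} \right)} = 70 - 4 \left(-13 + 3 + 3^{2}\right)^{2} = 70 - 4 \left(-13 + 3 + 9\right)^{2} = 70 - 4 \left(-1\right)^{2} = 70 - 4 \cdot 1 = 70 - 4 = 66$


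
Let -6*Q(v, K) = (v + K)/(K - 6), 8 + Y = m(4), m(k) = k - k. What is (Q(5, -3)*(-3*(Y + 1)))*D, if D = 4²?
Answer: 112/9 ≈ 12.444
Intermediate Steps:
m(k) = 0
Y = -8 (Y = -8 + 0 = -8)
D = 16
Q(v, K) = -(K + v)/(6*(-6 + K)) (Q(v, K) = -(v + K)/(6*(K - 6)) = -(K + v)/(6*(-6 + K)))
(Q(5, -3)*(-3*(Y + 1)))*D = (((-1*(-3) - 1*5)/(6*(-6 - 3)))*(-3*(-8 + 1)))*16 = (((⅙)*(3 - 5)/(-9))*(-3*(-7)))*16 = (((⅙)*(-⅑)*(-2))*21)*16 = ((1/27)*21)*16 = (7/9)*16 = 112/9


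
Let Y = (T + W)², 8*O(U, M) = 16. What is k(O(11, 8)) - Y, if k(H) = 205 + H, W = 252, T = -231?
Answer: -234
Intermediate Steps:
O(U, M) = 2 (O(U, M) = (⅛)*16 = 2)
Y = 441 (Y = (-231 + 252)² = 21² = 441)
k(O(11, 8)) - Y = (205 + 2) - 1*441 = 207 - 441 = -234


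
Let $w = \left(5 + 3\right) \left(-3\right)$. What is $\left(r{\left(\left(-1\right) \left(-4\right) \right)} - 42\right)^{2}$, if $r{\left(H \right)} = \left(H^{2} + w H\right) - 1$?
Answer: $15129$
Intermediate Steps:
$w = -24$ ($w = 8 \left(-3\right) = -24$)
$r{\left(H \right)} = -1 + H^{2} - 24 H$ ($r{\left(H \right)} = \left(H^{2} - 24 H\right) - 1 = -1 + H^{2} - 24 H$)
$\left(r{\left(\left(-1\right) \left(-4\right) \right)} - 42\right)^{2} = \left(\left(-1 + \left(\left(-1\right) \left(-4\right)\right)^{2} - 24 \left(\left(-1\right) \left(-4\right)\right)\right) - 42\right)^{2} = \left(\left(-1 + 4^{2} - 96\right) - 42\right)^{2} = \left(\left(-1 + 16 - 96\right) - 42\right)^{2} = \left(-81 - 42\right)^{2} = \left(-123\right)^{2} = 15129$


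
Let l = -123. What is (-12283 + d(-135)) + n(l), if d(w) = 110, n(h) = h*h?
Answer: 2956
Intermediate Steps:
n(h) = h²
(-12283 + d(-135)) + n(l) = (-12283 + 110) + (-123)² = -12173 + 15129 = 2956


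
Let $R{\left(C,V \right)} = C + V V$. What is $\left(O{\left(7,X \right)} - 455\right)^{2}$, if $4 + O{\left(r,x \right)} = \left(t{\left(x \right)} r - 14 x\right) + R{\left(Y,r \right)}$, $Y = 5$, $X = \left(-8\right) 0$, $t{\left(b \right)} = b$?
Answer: $164025$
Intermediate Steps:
$X = 0$
$R{\left(C,V \right)} = C + V^{2}$
$O{\left(r,x \right)} = 1 + r^{2} - 14 x + r x$ ($O{\left(r,x \right)} = -4 + \left(\left(x r - 14 x\right) + \left(5 + r^{2}\right)\right) = -4 + \left(\left(r x - 14 x\right) + \left(5 + r^{2}\right)\right) = -4 + \left(\left(- 14 x + r x\right) + \left(5 + r^{2}\right)\right) = -4 + \left(5 + r^{2} - 14 x + r x\right) = 1 + r^{2} - 14 x + r x$)
$\left(O{\left(7,X \right)} - 455\right)^{2} = \left(\left(1 + 7^{2} - 0 + 7 \cdot 0\right) - 455\right)^{2} = \left(\left(1 + 49 + 0 + 0\right) - 455\right)^{2} = \left(50 - 455\right)^{2} = \left(-405\right)^{2} = 164025$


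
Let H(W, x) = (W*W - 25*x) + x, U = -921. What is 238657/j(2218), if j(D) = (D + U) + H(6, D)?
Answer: -238657/51899 ≈ -4.5985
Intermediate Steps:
H(W, x) = W² - 24*x (H(W, x) = (W² - 25*x) + x = W² - 24*x)
j(D) = -885 - 23*D (j(D) = (D - 921) + (6² - 24*D) = (-921 + D) + (36 - 24*D) = -885 - 23*D)
238657/j(2218) = 238657/(-885 - 23*2218) = 238657/(-885 - 51014) = 238657/(-51899) = 238657*(-1/51899) = -238657/51899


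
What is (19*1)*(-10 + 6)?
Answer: -76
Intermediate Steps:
(19*1)*(-10 + 6) = 19*(-4) = -76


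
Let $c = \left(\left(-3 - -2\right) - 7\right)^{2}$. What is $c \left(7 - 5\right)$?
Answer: $128$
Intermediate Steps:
$c = 64$ ($c = \left(\left(-3 + 2\right) - 7\right)^{2} = \left(-1 - 7\right)^{2} = \left(-8\right)^{2} = 64$)
$c \left(7 - 5\right) = 64 \left(7 - 5\right) = 64 \cdot 2 = 128$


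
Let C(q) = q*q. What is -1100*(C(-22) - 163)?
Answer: -353100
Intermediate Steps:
C(q) = q²
-1100*(C(-22) - 163) = -1100*((-22)² - 163) = -1100*(484 - 163) = -1100*321 = -353100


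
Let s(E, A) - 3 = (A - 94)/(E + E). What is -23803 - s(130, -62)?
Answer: -119027/5 ≈ -23805.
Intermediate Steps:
s(E, A) = 3 + (-94 + A)/(2*E) (s(E, A) = 3 + (A - 94)/(E + E) = 3 + (-94 + A)/((2*E)) = 3 + (-94 + A)*(1/(2*E)) = 3 + (-94 + A)/(2*E))
-23803 - s(130, -62) = -23803 - (-94 - 62 + 6*130)/(2*130) = -23803 - (-94 - 62 + 780)/(2*130) = -23803 - 624/(2*130) = -23803 - 1*12/5 = -23803 - 12/5 = -119027/5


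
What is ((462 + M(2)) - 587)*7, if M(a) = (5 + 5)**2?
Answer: -175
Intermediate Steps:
M(a) = 100 (M(a) = 10**2 = 100)
((462 + M(2)) - 587)*7 = ((462 + 100) - 587)*7 = (562 - 587)*7 = -25*7 = -175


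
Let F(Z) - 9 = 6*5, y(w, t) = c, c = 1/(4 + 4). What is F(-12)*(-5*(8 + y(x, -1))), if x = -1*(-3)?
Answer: -12675/8 ≈ -1584.4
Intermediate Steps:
c = ⅛ (c = 1/8 = ⅛ ≈ 0.12500)
x = 3
y(w, t) = ⅛
F(Z) = 39 (F(Z) = 9 + 6*5 = 9 + 30 = 39)
F(-12)*(-5*(8 + y(x, -1))) = 39*(-5*(8 + ⅛)) = 39*(-5*65/8) = 39*(-325/8) = -12675/8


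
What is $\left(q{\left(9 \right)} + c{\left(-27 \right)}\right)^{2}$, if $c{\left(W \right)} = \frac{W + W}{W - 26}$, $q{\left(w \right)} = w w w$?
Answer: $\frac{1496993481}{2809} \approx 5.3293 \cdot 10^{5}$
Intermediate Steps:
$q{\left(w \right)} = w^{3}$ ($q{\left(w \right)} = w^{2} w = w^{3}$)
$c{\left(W \right)} = \frac{2 W}{-26 + W}$
$\left(q{\left(9 \right)} + c{\left(-27 \right)}\right)^{2} = \left(9^{3} + 2 \left(-27\right) \frac{1}{-26 - 27}\right)^{2} = \left(729 + 2 \left(-27\right) \frac{1}{-53}\right)^{2} = \left(729 + 2 \left(-27\right) \left(- \frac{1}{53}\right)\right)^{2} = \left(729 + \frac{54}{53}\right)^{2} = \left(\frac{38691}{53}\right)^{2} = \frac{1496993481}{2809}$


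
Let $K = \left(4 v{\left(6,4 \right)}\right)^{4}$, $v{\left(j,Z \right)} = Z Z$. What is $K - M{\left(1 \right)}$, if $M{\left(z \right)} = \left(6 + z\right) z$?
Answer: $16777209$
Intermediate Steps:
$v{\left(j,Z \right)} = Z^{2}$
$M{\left(z \right)} = z \left(6 + z\right)$
$K = 16777216$ ($K = \left(4 \cdot 4^{2}\right)^{4} = \left(4 \cdot 16\right)^{4} = 64^{4} = 16777216$)
$K - M{\left(1 \right)} = 16777216 - 1 \left(6 + 1\right) = 16777216 - 1 \cdot 7 = 16777216 - 7 = 16777209$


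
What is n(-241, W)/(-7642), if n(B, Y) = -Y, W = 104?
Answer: 52/3821 ≈ 0.013609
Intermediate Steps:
n(-241, W)/(-7642) = -1*104/(-7642) = -104*(-1/7642) = 52/3821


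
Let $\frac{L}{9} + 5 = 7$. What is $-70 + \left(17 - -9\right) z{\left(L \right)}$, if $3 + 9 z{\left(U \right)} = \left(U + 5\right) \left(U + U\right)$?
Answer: $\frac{6940}{3} \approx 2313.3$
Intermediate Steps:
$L = 18$ ($L = -45 + 9 \cdot 7 = -45 + 63 = 18$)
$z{\left(U \right)} = - \frac{1}{3} + \frac{2 U \left(5 + U\right)}{9}$ ($z{\left(U \right)} = - \frac{1}{3} + \frac{\left(U + 5\right) \left(U + U\right)}{9} = - \frac{1}{3} + \frac{\left(5 + U\right) 2 U}{9} = - \frac{1}{3} + \frac{2 U \left(5 + U\right)}{9}$)
$-70 + \left(17 - -9\right) z{\left(L \right)} = -70 + \left(17 - -9\right) \left(- \frac{1}{3} + \frac{2 \cdot 18^{2}}{9} + \frac{10}{9} \cdot 18\right) = -70 + \left(17 + 9\right) \left(- \frac{1}{3} + \frac{2}{9} \cdot 324 + 20\right) = -70 + 26 \left(- \frac{1}{3} + 72 + 20\right) = -70 + 26 \cdot \frac{275}{3} = -70 + \frac{7150}{3} = \frac{6940}{3}$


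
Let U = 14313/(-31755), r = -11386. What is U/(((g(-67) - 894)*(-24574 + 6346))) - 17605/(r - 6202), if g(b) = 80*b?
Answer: 5310847067383063/5305718749792440 ≈ 1.0010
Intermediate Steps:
U = -4771/10585 (U = 14313*(-1/31755) = -4771/10585 ≈ -0.45073)
U/(((g(-67) - 894)*(-24574 + 6346))) - 17605/(r - 6202) = -4771*1/((-24574 + 6346)*(80*(-67) - 894))/10585 - 17605/(-11386 - 6202) = -4771*(-1/(18228*(-5360 - 894)))/10585 - 17605/(-17588) = -4771/(10585*((-6254*(-18228)))) - 17605*(-1/17588) = -4771/10585/113997912 + 17605/17588 = -4771/10585*1/113997912 + 17605/17588 = -4771/1206667898520 + 17605/17588 = 5310847067383063/5305718749792440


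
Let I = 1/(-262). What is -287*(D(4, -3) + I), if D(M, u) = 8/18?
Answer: -298193/2358 ≈ -126.46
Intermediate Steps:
D(M, u) = 4/9 (D(M, u) = 8*(1/18) = 4/9)
I = -1/262 ≈ -0.0038168
-287*(D(4, -3) + I) = -287*(4/9 - 1/262) = -287*1039/2358 = -298193/2358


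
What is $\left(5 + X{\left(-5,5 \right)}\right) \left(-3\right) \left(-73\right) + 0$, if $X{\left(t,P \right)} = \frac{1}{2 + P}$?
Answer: $\frac{7884}{7} \approx 1126.3$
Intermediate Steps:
$\left(5 + X{\left(-5,5 \right)}\right) \left(-3\right) \left(-73\right) + 0 = \left(5 + \frac{1}{2 + 5}\right) \left(-3\right) \left(-73\right) + 0 = \left(5 + \frac{1}{7}\right) \left(-3\right) \left(-73\right) + 0 = \frac{36}{7} \left(-3\right) \left(-73\right) + 0 = \left(- \frac{108}{7}\right) \left(-73\right) + 0 = \frac{7884}{7} + 0 = \frac{7884}{7}$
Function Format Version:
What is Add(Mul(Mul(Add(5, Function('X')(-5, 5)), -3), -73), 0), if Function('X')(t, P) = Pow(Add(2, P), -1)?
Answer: Rational(7884, 7) ≈ 1126.3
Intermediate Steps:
Add(Mul(Mul(Add(5, Function('X')(-5, 5)), -3), -73), 0) = Add(Mul(Mul(Add(5, Pow(Add(2, 5), -1)), -3), -73), 0) = Add(Mul(Mul(Add(5, Pow(7, -1)), -3), -73), 0) = Add(Mul(Mul(Add(5, Rational(1, 7)), -3), -73), 0) = Add(Mul(Mul(Rational(36, 7), -3), -73), 0) = Add(Mul(Rational(-108, 7), -73), 0) = Add(Rational(7884, 7), 0) = Rational(7884, 7)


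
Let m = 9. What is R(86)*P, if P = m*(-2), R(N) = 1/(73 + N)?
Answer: -6/53 ≈ -0.11321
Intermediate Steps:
P = -18 (P = 9*(-2) = -18)
R(86)*P = -18/(73 + 86) = -18/159 = (1/159)*(-18) = -6/53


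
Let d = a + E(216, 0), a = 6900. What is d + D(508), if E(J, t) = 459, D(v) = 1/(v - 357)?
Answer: 1111210/151 ≈ 7359.0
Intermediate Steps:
D(v) = 1/(-357 + v)
d = 7359 (d = 6900 + 459 = 7359)
d + D(508) = 7359 + 1/(-357 + 508) = 7359 + 1/151 = 1111210/151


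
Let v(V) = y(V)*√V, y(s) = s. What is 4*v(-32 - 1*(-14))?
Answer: -216*I*√2 ≈ -305.47*I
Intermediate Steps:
v(V) = V^(3/2) (v(V) = V*√V = V^(3/2))
4*v(-32 - 1*(-14)) = 4*(-32 - 1*(-14))^(3/2) = 4*(-32 + 14)^(3/2) = 4*(-18)^(3/2) = 4*(-54*I*√2) = -216*I*√2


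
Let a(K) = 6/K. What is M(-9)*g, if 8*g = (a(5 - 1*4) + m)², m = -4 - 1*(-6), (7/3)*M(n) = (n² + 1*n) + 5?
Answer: 264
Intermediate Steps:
M(n) = 15/7 + 3*n/7 + 3*n²/7 (M(n) = 3*((n² + 1*n) + 5)/7 = 3*((n² + n) + 5)/7 = 3*((n + n²) + 5)/7 = 3*(5 + n + n²)/7 = 15/7 + 3*n/7 + 3*n²/7)
m = 2 (m = -4 + 6 = 2)
g = 8 (g = (6/(5 - 1*4) + 2)²/8 = (6/(5 - 4) + 2)²/8 = (6/1 + 2)²/8 = (6*1 + 2)²/8 = (6 + 2)²/8 = (⅛)*8² = (⅛)*64 = 8)
M(-9)*g = (15/7 + (3/7)*(-9) + (3/7)*(-9)²)*8 = (15/7 - 27/7 + (3/7)*81)*8 = (15/7 - 27/7 + 243/7)*8 = 33*8 = 264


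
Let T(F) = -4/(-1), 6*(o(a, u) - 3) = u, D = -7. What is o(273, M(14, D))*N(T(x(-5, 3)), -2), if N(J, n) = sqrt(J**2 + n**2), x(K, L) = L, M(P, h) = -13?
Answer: 5*sqrt(5)/3 ≈ 3.7268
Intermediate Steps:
o(a, u) = 3 + u/6
T(F) = 4 (T(F) = -4*(-1) = 4)
o(273, M(14, D))*N(T(x(-5, 3)), -2) = (3 + (1/6)*(-13))*sqrt(4**2 + (-2)**2) = (3 - 13/6)*sqrt(16 + 4) = 5*sqrt(20)/6 = 5*(2*sqrt(5))/6 = 5*sqrt(5)/3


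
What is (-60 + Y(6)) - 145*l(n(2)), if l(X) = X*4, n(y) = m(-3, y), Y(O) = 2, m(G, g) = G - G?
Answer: -58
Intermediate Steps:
m(G, g) = 0
n(y) = 0
l(X) = 4*X
(-60 + Y(6)) - 145*l(n(2)) = (-60 + 2) - 580*0 = -58 - 145*0 = -58 + 0 = -58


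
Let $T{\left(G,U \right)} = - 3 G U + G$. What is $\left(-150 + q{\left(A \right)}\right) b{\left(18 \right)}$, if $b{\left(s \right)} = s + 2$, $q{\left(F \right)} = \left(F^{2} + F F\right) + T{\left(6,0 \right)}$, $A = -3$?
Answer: $-2520$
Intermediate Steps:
$T{\left(G,U \right)} = G - 3 G U$ ($T{\left(G,U \right)} = - 3 G U + G = G - 3 G U$)
$q{\left(F \right)} = 6 + 2 F^{2}$ ($q{\left(F \right)} = \left(F^{2} + F F\right) + 6 \left(1 - 0\right) = \left(F^{2} + F^{2}\right) + 6 \left(1 + 0\right) = 2 F^{2} + 6 \cdot 1 = 2 F^{2} + 6 = 6 + 2 F^{2}$)
$b{\left(s \right)} = 2 + s$
$\left(-150 + q{\left(A \right)}\right) b{\left(18 \right)} = \left(-150 + \left(6 + 2 \left(-3\right)^{2}\right)\right) \left(2 + 18\right) = \left(-150 + \left(6 + 2 \cdot 9\right)\right) 20 = \left(-150 + \left(6 + 18\right)\right) 20 = \left(-150 + 24\right) 20 = \left(-126\right) 20 = -2520$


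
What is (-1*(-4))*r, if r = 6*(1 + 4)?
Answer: 120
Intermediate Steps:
r = 30 (r = 6*5 = 30)
(-1*(-4))*r = -1*(-4)*30 = 4*30 = 120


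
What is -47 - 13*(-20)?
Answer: 213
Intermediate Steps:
-47 - 13*(-20) = -47 + 260 = 213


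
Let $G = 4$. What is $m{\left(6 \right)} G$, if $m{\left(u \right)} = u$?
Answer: $24$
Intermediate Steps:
$m{\left(6 \right)} G = 6 \cdot 4 = 24$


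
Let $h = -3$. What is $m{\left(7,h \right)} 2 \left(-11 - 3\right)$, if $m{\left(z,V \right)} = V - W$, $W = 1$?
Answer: $112$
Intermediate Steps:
$m{\left(z,V \right)} = -1 + V$ ($m{\left(z,V \right)} = V - 1 = -1 + V$)
$m{\left(7,h \right)} 2 \left(-11 - 3\right) = \left(-1 - 3\right) 2 \left(-11 - 3\right) = \left(-4\right) 2 \left(-14\right) = \left(-8\right) \left(-14\right) = 112$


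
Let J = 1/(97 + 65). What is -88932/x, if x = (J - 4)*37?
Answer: 14406984/23939 ≈ 601.82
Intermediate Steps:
J = 1/162 ≈ 0.0061728
x = -23939/162 (x = (1/162 - 4)*37 = -647/162*37 = -23939/162 ≈ -147.77)
-88932/x = -88932/(-23939/162) = -88932*(-162/23939) = 14406984/23939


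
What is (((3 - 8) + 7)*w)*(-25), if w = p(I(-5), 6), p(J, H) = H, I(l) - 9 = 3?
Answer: -300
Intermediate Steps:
I(l) = 12 (I(l) = 9 + 3 = 12)
w = 6
(((3 - 8) + 7)*w)*(-25) = (((3 - 8) + 7)*6)*(-25) = ((-5 + 7)*6)*(-25) = (2*6)*(-25) = 12*(-25) = -300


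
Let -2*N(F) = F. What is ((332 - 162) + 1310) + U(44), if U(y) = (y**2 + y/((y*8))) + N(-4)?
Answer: 27345/8 ≈ 3418.1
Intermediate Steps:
N(F) = -F/2
U(y) = 17/8 + y**2 (U(y) = (y**2 + y/((y*8))) - 1/2*(-4) = (y**2 + y/((8*y))) + 2 = (y**2 + (1/(8*y))*y) + 2 = (y**2 + 1/8) + 2 = (1/8 + y**2) + 2 = 17/8 + y**2)
((332 - 162) + 1310) + U(44) = ((332 - 162) + 1310) + (17/8 + 44**2) = (170 + 1310) + (17/8 + 1936) = 1480 + 15505/8 = 27345/8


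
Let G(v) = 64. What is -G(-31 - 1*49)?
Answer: -64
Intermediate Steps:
-G(-31 - 1*49) = -1*64 = -64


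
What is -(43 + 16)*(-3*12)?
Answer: 2124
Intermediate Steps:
-(43 + 16)*(-3*12) = -59*(-36) = -1*(-2124) = 2124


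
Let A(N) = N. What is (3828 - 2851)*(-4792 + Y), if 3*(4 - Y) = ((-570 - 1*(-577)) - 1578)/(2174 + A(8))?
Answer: -30619841429/6546 ≈ -4.6776e+6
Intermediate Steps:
Y = 27755/6546 (Y = 4 - ((-570 - 1*(-577)) - 1578)/(3*(2174 + 8)) = 4 - ((-570 + 577) - 1578)/(3*2182) = 4 - (7 - 1578)/(3*2182) = 4 - (-1571)/(3*2182) = 4 - 1/3*(-1571/2182) = 4 + 1571/6546 = 27755/6546 ≈ 4.2400)
(3828 - 2851)*(-4792 + Y) = (3828 - 2851)*(-4792 + 27755/6546) = 977*(-31340677/6546) = -30619841429/6546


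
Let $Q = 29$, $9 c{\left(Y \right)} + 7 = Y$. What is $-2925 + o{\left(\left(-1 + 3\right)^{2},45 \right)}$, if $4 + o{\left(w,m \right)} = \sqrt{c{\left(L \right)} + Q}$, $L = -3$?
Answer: $-2929 + \frac{\sqrt{251}}{3} \approx -2923.7$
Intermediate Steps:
$c{\left(Y \right)} = - \frac{7}{9} + \frac{Y}{9}$
$o{\left(w,m \right)} = -4 + \frac{\sqrt{251}}{3}$ ($o{\left(w,m \right)} = -4 + \sqrt{\left(- \frac{7}{9} + \frac{1}{9} \left(-3\right)\right) + 29} = -4 + \sqrt{\left(- \frac{7}{9} - \frac{1}{3}\right) + 29} = -4 + \sqrt{- \frac{10}{9} + 29} = -4 + \sqrt{\frac{251}{9}} = -4 + \frac{\sqrt{251}}{3}$)
$-2925 + o{\left(\left(-1 + 3\right)^{2},45 \right)} = -2925 - \left(4 - \frac{\sqrt{251}}{3}\right) = -2929 + \frac{\sqrt{251}}{3}$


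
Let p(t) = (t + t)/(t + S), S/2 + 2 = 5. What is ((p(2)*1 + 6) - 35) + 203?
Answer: 349/2 ≈ 174.50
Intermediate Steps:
S = 6 (S = -4 + 2*5 = -4 + 10 = 6)
p(t) = 2*t/(6 + t) (p(t) = (t + t)/(t + 6) = (2*t)/(6 + t) = 2*t/(6 + t))
((p(2)*1 + 6) - 35) + 203 = (((2*2/(6 + 2))*1 + 6) - 35) + 203 = (((2*2/8)*1 + 6) - 35) + 203 = (((2*2*(⅛))*1 + 6) - 35) + 203 = (((½)*1 + 6) - 35) + 203 = ((½ + 6) - 35) + 203 = (13/2 - 35) + 203 = -57/2 + 203 = 349/2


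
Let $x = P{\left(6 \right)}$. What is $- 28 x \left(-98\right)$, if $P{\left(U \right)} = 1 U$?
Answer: $16464$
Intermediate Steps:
$P{\left(U \right)} = U$
$x = 6$
$- 28 x \left(-98\right) = \left(-28\right) 6 \left(-98\right) = \left(-168\right) \left(-98\right) = 16464$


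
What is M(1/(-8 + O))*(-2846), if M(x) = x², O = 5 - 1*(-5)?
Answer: -1423/2 ≈ -711.50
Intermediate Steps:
O = 10 (O = 5 + 5 = 10)
M(1/(-8 + O))*(-2846) = (1/(-8 + 10))²*(-2846) = (1/2)²*(-2846) = (½)²*(-2846) = (¼)*(-2846) = -1423/2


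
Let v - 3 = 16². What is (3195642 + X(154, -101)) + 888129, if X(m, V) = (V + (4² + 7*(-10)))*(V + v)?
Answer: 4059281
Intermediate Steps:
v = 259 (v = 3 + 16² = 3 + 256 = 259)
X(m, V) = (-54 + V)*(259 + V) (X(m, V) = (V + (4² + 7*(-10)))*(V + 259) = (V + (16 - 70))*(259 + V) = (V - 54)*(259 + V) = (-54 + V)*(259 + V))
(3195642 + X(154, -101)) + 888129 = (3195642 + (-13986 + (-101)² + 205*(-101))) + 888129 = (3195642 + (-13986 + 10201 - 20705)) + 888129 = (3195642 - 24490) + 888129 = 3171152 + 888129 = 4059281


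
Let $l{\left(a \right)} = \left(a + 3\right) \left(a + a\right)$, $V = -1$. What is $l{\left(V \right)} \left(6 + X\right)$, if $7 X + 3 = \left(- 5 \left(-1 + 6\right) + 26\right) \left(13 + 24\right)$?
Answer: $- \frac{304}{7} \approx -43.429$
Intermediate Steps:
$X = \frac{34}{7}$ ($X = - \frac{3}{7} + \frac{\left(- 5 \left(-1 + 6\right) + 26\right) \left(13 + 24\right)}{7} = - \frac{3}{7} + \frac{\left(\left(-5\right) 5 + 26\right) 37}{7} = - \frac{3}{7} + \frac{\left(-25 + 26\right) 37}{7} = - \frac{3}{7} + \frac{1 \cdot 37}{7} = - \frac{3}{7} + \frac{1}{7} \cdot 37 = - \frac{3}{7} + \frac{37}{7} = \frac{34}{7} \approx 4.8571$)
$l{\left(a \right)} = 2 a \left(3 + a\right)$ ($l{\left(a \right)} = \left(3 + a\right) 2 a = 2 a \left(3 + a\right)$)
$l{\left(V \right)} \left(6 + X\right) = 2 \left(-1\right) \left(3 - 1\right) \left(6 + \frac{34}{7}\right) = 2 \left(-1\right) 2 \cdot \frac{76}{7} = \left(-4\right) \frac{76}{7} = - \frac{304}{7}$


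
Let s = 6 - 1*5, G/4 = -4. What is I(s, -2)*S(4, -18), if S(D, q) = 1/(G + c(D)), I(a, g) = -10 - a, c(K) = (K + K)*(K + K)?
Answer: -11/48 ≈ -0.22917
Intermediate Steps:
G = -16 (G = 4*(-4) = -16)
s = 1 (s = 6 - 5 = 1)
c(K) = 4*K² (c(K) = (2*K)*(2*K) = 4*K²)
S(D, q) = 1/(-16 + 4*D²)
I(s, -2)*S(4, -18) = (-10 - 1*1)*(1/(4*(-4 + 4²))) = (-10 - 1)*(1/(4*(-4 + 16))) = -11/(4*12) = -11*1/48 = -11/48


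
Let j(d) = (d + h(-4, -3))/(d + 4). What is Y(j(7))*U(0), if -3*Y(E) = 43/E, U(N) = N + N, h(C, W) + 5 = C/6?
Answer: 0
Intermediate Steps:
h(C, W) = -5 + C/6
j(d) = (-17/3 + d)/(4 + d) (j(d) = (d + (-5 + (1/6)*(-4)))/(d + 4) = (d + (-5 - 2/3))/(4 + d) = (d - 17/3)/(4 + d) = (-17/3 + d)/(4 + d))
U(N) = 2*N
Y(E) = -43/(3*E)
Y(j(7))*U(0) = (-43*(4 + 7)/(-17/3 + 7)/3)*(2*0) = -43/(3*((4/3)/11))*0 = -43/(3*((1/11)*(4/3)))*0 = -43/(3*4/33)*0 = -43/3*33/4*0 = -473/4*0 = 0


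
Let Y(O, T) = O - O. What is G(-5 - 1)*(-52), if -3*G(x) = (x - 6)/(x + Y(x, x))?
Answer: 104/3 ≈ 34.667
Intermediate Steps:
Y(O, T) = 0
G(x) = -(-6 + x)/(3*x) (G(x) = -(x - 6)/(3*(x + 0)) = -(-6 + x)/(3*x))
G(-5 - 1)*(-52) = ((6 - (-5 - 1))/(3*(-5 - 1)))*(-52) = ((⅓)*(6 - 1*(-6))/(-6))*(-52) = ((⅓)*(-⅙)*(6 + 6))*(-52) = ((⅓)*(-⅙)*12)*(-52) = -⅔*(-52) = 104/3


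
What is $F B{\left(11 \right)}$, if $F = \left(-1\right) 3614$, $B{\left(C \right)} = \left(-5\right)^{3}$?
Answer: $451750$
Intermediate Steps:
$B{\left(C \right)} = -125$
$F = -3614$
$F B{\left(11 \right)} = \left(-3614\right) \left(-125\right) = 451750$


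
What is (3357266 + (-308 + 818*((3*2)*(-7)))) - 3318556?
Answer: 4046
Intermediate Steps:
(3357266 + (-308 + 818*((3*2)*(-7)))) - 3318556 = (3357266 + (-308 + 818*(6*(-7)))) - 3318556 = (3357266 + (-308 + 818*(-42))) - 3318556 = (3357266 + (-308 - 34356)) - 3318556 = (3357266 - 34664) - 3318556 = 3322602 - 3318556 = 4046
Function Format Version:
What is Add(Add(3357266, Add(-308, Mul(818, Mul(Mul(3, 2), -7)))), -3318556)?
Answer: 4046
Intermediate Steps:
Add(Add(3357266, Add(-308, Mul(818, Mul(Mul(3, 2), -7)))), -3318556) = Add(Add(3357266, Add(-308, Mul(818, Mul(6, -7)))), -3318556) = Add(Add(3357266, Add(-308, Mul(818, -42))), -3318556) = Add(Add(3357266, Add(-308, -34356)), -3318556) = Add(Add(3357266, -34664), -3318556) = Add(3322602, -3318556) = 4046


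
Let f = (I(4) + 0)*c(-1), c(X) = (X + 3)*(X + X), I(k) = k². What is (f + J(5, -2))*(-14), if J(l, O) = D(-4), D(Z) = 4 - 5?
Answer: 910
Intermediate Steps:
c(X) = 2*X*(3 + X) (c(X) = (3 + X)*(2*X) = 2*X*(3 + X))
D(Z) = -1
J(l, O) = -1
f = -64 (f = (4² + 0)*(2*(-1)*(3 - 1)) = (16 + 0)*(2*(-1)*2) = 16*(-4) = -64)
(f + J(5, -2))*(-14) = (-64 - 1)*(-14) = -65*(-14) = 910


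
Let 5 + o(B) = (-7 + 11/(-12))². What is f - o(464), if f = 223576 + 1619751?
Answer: 265430783/144 ≈ 1.8433e+6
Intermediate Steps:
o(B) = 8305/144 (o(B) = -5 + (-7 + 11/(-12))² = -5 + (-7 + 11*(-1/12))² = -5 + (-7 - 11/12)² = -5 + (-95/12)² = -5 + 9025/144 = 8305/144)
f = 1843327
f - o(464) = 1843327 - 1*8305/144 = 1843327 - 8305/144 = 265430783/144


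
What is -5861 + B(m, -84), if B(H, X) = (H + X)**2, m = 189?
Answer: 5164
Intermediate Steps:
-5861 + B(m, -84) = -5861 + (189 - 84)**2 = -5861 + 105**2 = -5861 + 11025 = 5164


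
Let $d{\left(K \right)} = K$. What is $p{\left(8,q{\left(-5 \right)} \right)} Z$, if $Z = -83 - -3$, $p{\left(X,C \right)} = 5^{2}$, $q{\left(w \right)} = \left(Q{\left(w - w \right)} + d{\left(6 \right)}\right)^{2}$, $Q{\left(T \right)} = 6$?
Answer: $-2000$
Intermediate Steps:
$q{\left(w \right)} = 144$ ($q{\left(w \right)} = \left(6 + 6\right)^{2} = 12^{2} = 144$)
$p{\left(X,C \right)} = 25$
$Z = -80$ ($Z = -83 + 3 = -80$)
$p{\left(8,q{\left(-5 \right)} \right)} Z = 25 \left(-80\right) = -2000$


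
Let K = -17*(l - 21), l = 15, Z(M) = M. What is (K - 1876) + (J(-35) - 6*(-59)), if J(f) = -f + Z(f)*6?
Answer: -1595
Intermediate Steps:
J(f) = 5*f (J(f) = -f + f*6 = -f + 6*f = 5*f)
K = 102 (K = -17*(15 - 21) = -17*(-6) = 102)
(K - 1876) + (J(-35) - 6*(-59)) = (102 - 1876) + (5*(-35) - 6*(-59)) = -1774 + (-175 + 354) = -1774 + 179 = -1595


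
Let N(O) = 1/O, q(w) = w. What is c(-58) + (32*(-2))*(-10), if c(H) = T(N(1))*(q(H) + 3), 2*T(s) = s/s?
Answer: 1225/2 ≈ 612.50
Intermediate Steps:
T(s) = ½ (T(s) = (s/s)/2 = (½)*1 = ½)
c(H) = 3/2 + H/2 (c(H) = (H + 3)/2 = (3 + H)/2 = 3/2 + H/2)
c(-58) + (32*(-2))*(-10) = (3/2 + (½)*(-58)) + (32*(-2))*(-10) = (3/2 - 29) - 64*(-10) = -55/2 + 640 = 1225/2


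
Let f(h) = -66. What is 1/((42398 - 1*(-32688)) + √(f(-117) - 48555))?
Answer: 75086/5637956017 - I*√48621/5637956017 ≈ 1.3318e-5 - 3.911e-8*I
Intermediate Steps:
1/((42398 - 1*(-32688)) + √(f(-117) - 48555)) = 1/((42398 - 1*(-32688)) + √(-66 - 48555)) = 1/((42398 + 32688) + √(-48621)) = 1/(75086 + I*√48621)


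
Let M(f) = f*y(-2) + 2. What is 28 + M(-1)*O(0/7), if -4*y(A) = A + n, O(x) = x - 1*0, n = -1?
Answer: 28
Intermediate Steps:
O(x) = x (O(x) = x + 0 = x)
y(A) = ¼ - A/4 (y(A) = -(A - 1)/4 = -(-1 + A)/4 = ¼ - A/4)
M(f) = 2 + 3*f/4 (M(f) = f*(¼ - ¼*(-2)) + 2 = f*(¼ + ½) + 2 = f*(¾) + 2 = 3*f/4 + 2 = 2 + 3*f/4)
28 + M(-1)*O(0/7) = 28 + (2 + (¾)*(-1))*(0/7) = 28 + (2 - ¾)*(0*(⅐)) = 28 + (5/4)*0 = 28 + 0 = 28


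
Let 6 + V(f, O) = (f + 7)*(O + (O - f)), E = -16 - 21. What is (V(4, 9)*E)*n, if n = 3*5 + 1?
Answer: -87616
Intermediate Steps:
E = -37
n = 16 (n = 15 + 1 = 16)
V(f, O) = -6 + (7 + f)*(-f + 2*O) (V(f, O) = -6 + (f + 7)*(O + (O - f)) = -6 + (7 + f)*(-f + 2*O))
(V(4, 9)*E)*n = ((-6 - 1*4² - 7*4 + 14*9 + 2*9*4)*(-37))*16 = ((-6 - 1*16 - 28 + 126 + 72)*(-37))*16 = ((-6 - 16 - 28 + 126 + 72)*(-37))*16 = (148*(-37))*16 = -5476*16 = -87616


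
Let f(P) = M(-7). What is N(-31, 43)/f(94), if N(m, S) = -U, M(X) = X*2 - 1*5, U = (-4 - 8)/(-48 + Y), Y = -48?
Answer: 1/152 ≈ 0.0065789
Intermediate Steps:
U = ⅛ (U = (-4 - 8)/(-48 - 48) = -12/(-96) = -12*(-1/96) = ⅛ ≈ 0.12500)
M(X) = -5 + 2*X (M(X) = 2*X - 5 = -5 + 2*X)
N(m, S) = -⅛ (N(m, S) = -1*⅛ = -⅛)
f(P) = -19 (f(P) = -5 + 2*(-7) = -5 - 14 = -19)
N(-31, 43)/f(94) = -⅛/(-19) = -⅛*(-1/19) = 1/152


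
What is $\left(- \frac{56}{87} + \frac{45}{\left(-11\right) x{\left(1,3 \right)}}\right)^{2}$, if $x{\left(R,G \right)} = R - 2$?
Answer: $\frac{10883401}{915849} \approx 11.883$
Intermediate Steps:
$x{\left(R,G \right)} = -2 + R$ ($x{\left(R,G \right)} = R - 2 = -2 + R$)
$\left(- \frac{56}{87} + \frac{45}{\left(-11\right) x{\left(1,3 \right)}}\right)^{2} = \left(- \frac{56}{87} + \frac{45}{\left(-11\right) \left(-2 + 1\right)}\right)^{2} = \left(\left(-56\right) \frac{1}{87} + \frac{45}{\left(-11\right) \left(-1\right)}\right)^{2} = \left(- \frac{56}{87} + \frac{45}{11}\right)^{2} = \left(\frac{3299}{957}\right)^{2} = \frac{10883401}{915849}$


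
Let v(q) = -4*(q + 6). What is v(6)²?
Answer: 2304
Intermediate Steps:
v(q) = -24 - 4*q (v(q) = -4*(6 + q) = -24 - 4*q)
v(6)² = (-24 - 4*6)² = (-24 - 24)² = (-48)² = 2304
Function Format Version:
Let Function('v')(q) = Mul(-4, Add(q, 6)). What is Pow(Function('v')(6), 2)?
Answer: 2304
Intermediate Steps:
Function('v')(q) = Add(-24, Mul(-4, q)) (Function('v')(q) = Mul(-4, Add(6, q)) = Add(-24, Mul(-4, q)))
Pow(Function('v')(6), 2) = Pow(Add(-24, Mul(-4, 6)), 2) = Pow(Add(-24, -24), 2) = Pow(-48, 2) = 2304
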